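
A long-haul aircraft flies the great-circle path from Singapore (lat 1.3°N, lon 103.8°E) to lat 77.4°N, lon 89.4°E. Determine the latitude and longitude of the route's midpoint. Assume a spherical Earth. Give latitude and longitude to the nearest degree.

Write both endpoints as unit vectors p₁, p₂ with components (cos φ cos λ, cos φ sin λ, sin φ).
The central angle between the endpoints is δ = arccos(p₁·p₂) ≈ 1.335 rad (76.5°).
Interpolate at f = 1/2 with slerp weights a = sin((1−f)δ)/sin δ ≈ 0.637, b = sin(fδ)/sin δ ≈ 0.637.
p = a·p₁ + b·p₂ ≈ (-0.150, 0.757, 0.636); φ = arcsin(p_z) ≈ 39.48°, λ = atan2(p_y, p_x) ≈ 101.24°.

≈ lat 39°N, lon 101°E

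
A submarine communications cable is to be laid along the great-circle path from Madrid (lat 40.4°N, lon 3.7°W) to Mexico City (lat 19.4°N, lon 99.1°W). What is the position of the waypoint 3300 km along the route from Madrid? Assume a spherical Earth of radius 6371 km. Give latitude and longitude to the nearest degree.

The haversine formula gives a central angle δ ≈ 1.423 rad (81.5°) between the endpoints. The total great-circle distance is δ·R ≈ 1.423 × 6371 ≈ 9063 km, so the target fraction is f = 3300/9063 ≈ 0.364.
Interpolate at f ≈ 0.364 with slerp weights a = sin((1−f)δ)/sin δ ≈ 0.795, b = sin(fδ)/sin δ ≈ 0.501.
p = a·p₁ + b·p₂ ≈ (0.529, -0.505, 0.681); φ = arcsin(p_z) ≈ 42.96°, λ = atan2(p_y, p_x) ≈ -43.67°.

≈ lat 43°N, lon 44°W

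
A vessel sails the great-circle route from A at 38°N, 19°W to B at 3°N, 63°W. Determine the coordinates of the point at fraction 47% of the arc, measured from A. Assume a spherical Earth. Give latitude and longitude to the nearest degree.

≈ 23°N, 42°W

Write both endpoints as unit vectors p₁, p₂ with components (cos φ cos λ, cos φ sin λ, sin φ).
The central angle between the endpoints is δ = arccos(p₁·p₂) ≈ 0.929 rad (53.3°).
Interpolate at f = 0.47 with slerp weights a = sin((1−f)δ)/sin δ ≈ 0.590, b = sin(fδ)/sin δ ≈ 0.528.
p = a·p₁ + b·p₂ ≈ (0.679, -0.621, 0.391); φ = arcsin(p_z) ≈ 23.02°, λ = atan2(p_y, p_x) ≈ -42.45°.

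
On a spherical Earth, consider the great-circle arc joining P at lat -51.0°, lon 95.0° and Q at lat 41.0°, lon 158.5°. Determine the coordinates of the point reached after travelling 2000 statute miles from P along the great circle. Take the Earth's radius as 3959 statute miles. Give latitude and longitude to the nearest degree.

The haversine formula gives a central angle δ ≈ 1.873 rad (107.3°) between the endpoints. The total great-circle distance is δ·R ≈ 1.873 × 3959 ≈ 7416 mi, so the target fraction is f = 2000/7416 ≈ 0.270.
Interpolate at f ≈ 0.270 with slerp weights a = sin((1−f)δ)/sin δ ≈ 1.026, b = sin(fδ)/sin δ ≈ 0.507.
p = a·p₁ + b·p₂ ≈ (-0.412, 0.784, -0.465); φ = arcsin(p_z) ≈ -27.70°, λ = atan2(p_y, p_x) ≈ 117.75°.

≈ lat -28°, lon 118°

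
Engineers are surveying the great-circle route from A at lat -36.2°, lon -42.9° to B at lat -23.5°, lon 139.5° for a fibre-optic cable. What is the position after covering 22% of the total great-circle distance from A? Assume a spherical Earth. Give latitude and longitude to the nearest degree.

Write both endpoints as unit vectors p₁, p₂ with components (cos φ cos λ, cos φ sin λ, sin φ).
The central angle between the endpoints is δ = arccos(p₁·p₂) ≈ 2.099 rad (120.3°).
Interpolate at f = 0.22 with slerp weights a = sin((1−f)δ)/sin δ ≈ 1.155, b = sin(fδ)/sin δ ≈ 0.516.
p = a·p₁ + b·p₂ ≈ (0.323, -0.327, -0.888); φ = arcsin(p_z) ≈ -62.61°, λ = atan2(p_y, p_x) ≈ -45.37°.

≈ lat -63°, lon -45°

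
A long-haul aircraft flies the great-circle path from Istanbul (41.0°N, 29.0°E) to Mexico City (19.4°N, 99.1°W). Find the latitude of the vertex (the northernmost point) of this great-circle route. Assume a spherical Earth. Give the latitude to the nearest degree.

≈ 55°N

The great circle lies in the plane with unit normal n̂ = (p₁ × p₂)/|p₁ × p₂|.
Here n̂_z ≈ -0.574; the vertex latitude is φ_max = arccos|n̂_z| ≈ 54.9°.
Check via Clairaut: cos φ_max = |cos φ₁| · sin C = cos(41.0°)·sin(49.6°) ≈ 0.574, again giving ≈ 54.9°.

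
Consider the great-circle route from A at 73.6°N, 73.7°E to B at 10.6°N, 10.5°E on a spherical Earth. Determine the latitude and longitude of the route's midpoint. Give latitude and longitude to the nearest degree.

From cos δ = sin φ₁ sin φ₂ + cos φ₁ cos φ₂ cos Δλ, the central angle is δ ≈ 1.264 rad (72.4°).
Interpolate at f = 1/2 with slerp weights a = sin((1−f)δ)/sin δ ≈ 0.620, b = sin(fδ)/sin δ ≈ 0.620.
p = a·p₁ + b·p₂ ≈ (0.648, 0.279, 0.709); φ = arcsin(p_z) ≈ 45.12°, λ = atan2(p_y, p_x) ≈ 23.29°.

≈ 45°N, 23°E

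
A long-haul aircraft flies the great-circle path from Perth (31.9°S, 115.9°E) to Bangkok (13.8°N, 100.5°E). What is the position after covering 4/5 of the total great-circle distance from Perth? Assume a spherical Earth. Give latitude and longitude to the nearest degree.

From cos δ = sin φ₁ sin φ₂ + cos φ₁ cos φ₂ cos Δλ, the central angle is δ ≈ 0.838 rad (48.0°).
Interpolate at f = 4/5 with slerp weights a = sin((1−f)δ)/sin δ ≈ 0.224, b = sin(fδ)/sin δ ≈ 0.836.
p = a·p₁ + b·p₂ ≈ (-0.231, 0.970, 0.081); φ = arcsin(p_z) ≈ 4.63°, λ = atan2(p_y, p_x) ≈ 103.41°.

≈ 5°N, 103°E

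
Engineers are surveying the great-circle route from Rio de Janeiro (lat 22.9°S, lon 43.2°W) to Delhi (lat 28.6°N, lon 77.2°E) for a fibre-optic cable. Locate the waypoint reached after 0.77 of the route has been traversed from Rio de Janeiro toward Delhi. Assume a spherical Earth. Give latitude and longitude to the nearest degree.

From cos δ = sin φ₁ sin φ₂ + cos φ₁ cos φ₂ cos Δλ, the central angle is δ ≈ 2.209 rad (126.6°).
Interpolate at f = 0.77 with slerp weights a = sin((1−f)δ)/sin δ ≈ 0.606, b = sin(fδ)/sin δ ≈ 1.234.
p = a·p₁ + b·p₂ ≈ (0.647, 0.675, 0.355); φ = arcsin(p_z) ≈ 20.81°, λ = atan2(p_y, p_x) ≈ 46.22°.

≈ lat 21°N, lon 46°E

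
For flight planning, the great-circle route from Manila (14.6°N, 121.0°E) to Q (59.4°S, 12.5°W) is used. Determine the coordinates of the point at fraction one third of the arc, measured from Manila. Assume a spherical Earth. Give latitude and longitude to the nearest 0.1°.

≈ (22.5°S, 102.5°E)

Write both endpoints as unit vectors p₁, p₂ with components (cos φ cos λ, cos φ sin λ, sin φ).
The central angle between the endpoints is δ = arccos(p₁·p₂) ≈ 2.160 rad (123.8°).
Interpolate at f = 1/3 with slerp weights a = sin((1−f)δ)/sin δ ≈ 1.193, b = sin(fδ)/sin δ ≈ 0.793.
p = a·p₁ + b·p₂ ≈ (-0.200, 0.902, -0.382); φ = arcsin(p_z) ≈ -22.47°, λ = atan2(p_y, p_x) ≈ 102.51°.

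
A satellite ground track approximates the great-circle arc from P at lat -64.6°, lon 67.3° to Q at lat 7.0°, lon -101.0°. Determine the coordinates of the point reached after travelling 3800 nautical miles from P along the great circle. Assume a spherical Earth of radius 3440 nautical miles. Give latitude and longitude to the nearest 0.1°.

Write both endpoints as unit vectors p₁, p₂ with components (cos φ cos λ, cos φ sin λ, sin φ).
The central angle between the endpoints is δ = arccos(p₁·p₂) ≈ 2.126 rad (121.8°). The total great-circle distance is δ·R ≈ 2.126 × 3440 ≈ 7313 nmi, so the target fraction is f = 3800/7313 ≈ 0.520.
Interpolate at f ≈ 0.520 with slerp weights a = sin((1−f)δ)/sin δ ≈ 1.003, b = sin(fδ)/sin δ ≈ 1.051.
p = a·p₁ + b·p₂ ≈ (-0.033, -0.627, -0.778); φ = arcsin(p_z) ≈ -51.10°, λ = atan2(p_y, p_x) ≈ -93.01°.

≈ lat -51.1°, lon -93.0°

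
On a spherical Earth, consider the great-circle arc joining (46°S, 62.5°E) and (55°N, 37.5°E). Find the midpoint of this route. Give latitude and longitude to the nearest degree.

≈ (5°N, 51°E)

Convert each endpoint to a unit vector on the sphere (x = cos φ cos λ, y = cos φ sin λ, z = sin φ).
The central angle between the endpoints is δ = arccos(p₁·p₂) ≈ 1.801 rad (103.2°).
Interpolate at f = 1/2 with slerp weights a = sin((1−f)δ)/sin δ ≈ 0.805, b = sin(fδ)/sin δ ≈ 0.805.
p = a·p₁ + b·p₂ ≈ (0.624, 0.777, 0.080); φ = arcsin(p_z) ≈ 4.61°, λ = atan2(p_y, p_x) ≈ 51.21°.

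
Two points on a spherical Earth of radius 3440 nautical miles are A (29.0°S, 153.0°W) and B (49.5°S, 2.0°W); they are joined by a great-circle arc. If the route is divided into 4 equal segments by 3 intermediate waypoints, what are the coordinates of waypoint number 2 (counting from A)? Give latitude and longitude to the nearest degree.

Convert each endpoint to a unit vector on the sphere (x = cos φ cos λ, y = cos φ sin λ, z = sin φ).
The central angle between the endpoints is δ = arccos(p₁·p₂) ≈ 1.699 rad (97.4°).
Interpolate at f = 2/4 with slerp weights a = sin((1−f)δ)/sin δ ≈ 0.757, b = sin(fδ)/sin δ ≈ 0.757.
p = a·p₁ + b·p₂ ≈ (-0.099, -0.318, -0.943); φ = arcsin(p_z) ≈ -70.56°, λ = atan2(p_y, p_x) ≈ -107.24°.

≈ (71°S, 107°W)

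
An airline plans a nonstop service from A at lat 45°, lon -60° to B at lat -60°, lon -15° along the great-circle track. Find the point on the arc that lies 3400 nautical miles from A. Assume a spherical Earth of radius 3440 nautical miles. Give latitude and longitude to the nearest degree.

From cos δ = sin φ₁ sin φ₂ + cos φ₁ cos φ₂ cos Δλ, the central angle is δ ≈ 1.942 rad (111.2°). The total great-circle distance is δ·R ≈ 1.942 × 3440 ≈ 6679 nmi, so the target fraction is f = 3400/6679 ≈ 0.509.
Interpolate at f ≈ 0.509 with slerp weights a = sin((1−f)δ)/sin δ ≈ 0.875, b = sin(fδ)/sin δ ≈ 0.896.
p = a·p₁ + b·p₂ ≈ (0.742, -0.652, -0.157); φ = arcsin(p_z) ≈ -9.06°, λ = atan2(p_y, p_x) ≈ -41.29°.

≈ lat -9°, lon -41°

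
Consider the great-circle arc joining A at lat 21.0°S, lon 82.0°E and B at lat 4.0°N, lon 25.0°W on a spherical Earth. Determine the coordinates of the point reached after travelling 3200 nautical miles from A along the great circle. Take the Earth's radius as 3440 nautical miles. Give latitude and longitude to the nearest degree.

Write both endpoints as unit vectors p₁, p₂ with components (cos φ cos λ, cos φ sin λ, sin φ).
The central angle between the endpoints is δ = arccos(p₁·p₂) ≈ 1.873 rad (107.3°). The total great-circle distance is δ·R ≈ 1.873 × 3440 ≈ 6442 nmi, so the target fraction is f = 3200/6442 ≈ 0.497.
Interpolate at f ≈ 0.497 with slerp weights a = sin((1−f)δ)/sin δ ≈ 0.847, b = sin(fδ)/sin δ ≈ 0.840.
p = a·p₁ + b·p₂ ≈ (0.869, 0.429, -0.245); φ = arcsin(p_z) ≈ -14.19°, λ = atan2(p_y, p_x) ≈ 26.28°.

≈ lat 14°S, lon 26°E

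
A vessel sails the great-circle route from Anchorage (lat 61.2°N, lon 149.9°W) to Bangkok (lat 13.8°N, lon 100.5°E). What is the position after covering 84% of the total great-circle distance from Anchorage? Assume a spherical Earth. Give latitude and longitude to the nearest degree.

≈ lat 26°N, lon 107°E

From cos δ = sin φ₁ sin φ₂ + cos φ₁ cos φ₂ cos Δλ, the central angle is δ ≈ 1.519 rad (87.0°).
Interpolate at f = 0.84 with slerp weights a = sin((1−f)δ)/sin δ ≈ 0.241, b = sin(fδ)/sin δ ≈ 0.958.
p = a·p₁ + b·p₂ ≈ (-0.270, 0.857, 0.440); φ = arcsin(p_z) ≈ 26.08°, λ = atan2(p_y, p_x) ≈ 107.49°.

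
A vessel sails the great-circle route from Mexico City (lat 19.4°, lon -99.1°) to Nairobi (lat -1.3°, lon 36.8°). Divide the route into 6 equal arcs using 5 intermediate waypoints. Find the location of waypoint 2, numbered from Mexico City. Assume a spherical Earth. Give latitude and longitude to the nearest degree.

≈ lat 26°, lon -51°

Write both endpoints as unit vectors p₁, p₂ with components (cos φ cos λ, cos φ sin λ, sin φ).
The central angle between the endpoints is δ = arccos(p₁·p₂) ≈ 2.325 rad (133.2°).
Interpolate at f = 2/6 with slerp weights a = sin((1−f)δ)/sin δ ≈ 1.372, b = sin(fδ)/sin δ ≈ 0.960.
p = a·p₁ + b·p₂ ≈ (0.564, -0.703, 0.434); φ = arcsin(p_z) ≈ 25.71°, λ = atan2(p_y, p_x) ≈ -51.25°.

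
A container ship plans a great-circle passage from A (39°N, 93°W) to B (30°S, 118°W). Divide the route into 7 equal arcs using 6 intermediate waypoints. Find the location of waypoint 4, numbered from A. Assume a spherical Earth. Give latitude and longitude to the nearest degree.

Convert each endpoint to a unit vector on the sphere (x = cos φ cos λ, y = cos φ sin λ, z = sin φ).
The central angle between the endpoints is δ = arccos(p₁·p₂) ≈ 1.271 rad (72.8°).
Interpolate at f = 4/7 with slerp weights a = sin((1−f)δ)/sin δ ≈ 0.542, b = sin(fδ)/sin δ ≈ 0.695.
p = a·p₁ + b·p₂ ≈ (-0.305, -0.952, -0.006); φ = arcsin(p_z) ≈ -0.36°, λ = atan2(p_y, p_x) ≈ -107.74°.

≈ (0°N, 108°W)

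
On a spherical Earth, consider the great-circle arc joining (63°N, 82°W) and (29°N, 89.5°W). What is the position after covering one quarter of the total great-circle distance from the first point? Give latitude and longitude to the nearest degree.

≈ (55°N, 85°W)

From cos δ = sin φ₁ sin φ₂ + cos φ₁ cos φ₂ cos Δλ, the central angle is δ ≈ 0.599 rad (34.3°).
Interpolate at f = 1/4 with slerp weights a = sin((1−f)δ)/sin δ ≈ 0.770, b = sin(fδ)/sin δ ≈ 0.265.
p = a·p₁ + b·p₂ ≈ (0.051, -0.578, 0.815); φ = arcsin(p_z) ≈ 54.55°, λ = atan2(p_y, p_x) ≈ -84.99°.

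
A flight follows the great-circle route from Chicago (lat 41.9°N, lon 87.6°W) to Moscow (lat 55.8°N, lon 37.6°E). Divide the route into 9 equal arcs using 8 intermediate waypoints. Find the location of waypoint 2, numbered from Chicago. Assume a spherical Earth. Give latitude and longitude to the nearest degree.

Convert each endpoint to a unit vector on the sphere (x = cos φ cos λ, y = cos φ sin λ, z = sin φ).
The central angle between the endpoints is δ = arccos(p₁·p₂) ≈ 1.254 rad (71.9°).
Interpolate at f = 2/9 with slerp weights a = sin((1−f)δ)/sin δ ≈ 0.871, b = sin(fδ)/sin δ ≈ 0.290.
p = a·p₁ + b·p₂ ≈ (0.156, -0.549, 0.821); φ = arcsin(p_z) ≈ 55.22°, λ = atan2(p_y, p_x) ≈ -74.12°.

≈ lat 55°N, lon 74°W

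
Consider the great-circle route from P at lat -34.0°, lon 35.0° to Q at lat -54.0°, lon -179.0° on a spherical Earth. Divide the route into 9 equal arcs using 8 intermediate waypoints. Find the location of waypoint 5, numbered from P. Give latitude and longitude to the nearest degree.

From cos δ = sin φ₁ sin φ₂ + cos φ₁ cos φ₂ cos Δλ, the central angle is δ ≈ 1.522 rad (87.2°).
Interpolate at f = 5/9 with slerp weights a = sin((1−f)δ)/sin δ ≈ 0.627, b = sin(fδ)/sin δ ≈ 0.749.
p = a·p₁ + b·p₂ ≈ (-0.015, 0.290, -0.957); φ = arcsin(p_z) ≈ -73.10°, λ = atan2(p_y, p_x) ≈ 92.89°.

≈ lat -73°, lon 93°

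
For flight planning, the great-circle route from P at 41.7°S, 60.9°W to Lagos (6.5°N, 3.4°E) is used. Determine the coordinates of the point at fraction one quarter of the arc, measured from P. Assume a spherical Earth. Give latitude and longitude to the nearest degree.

≈ 32°S, 40°W

The haversine formula gives a central angle δ ≈ 1.322 rad (75.7°) between the endpoints.
Interpolate at f = 1/4 with slerp weights a = sin((1−f)δ)/sin δ ≈ 0.863, b = sin(fδ)/sin δ ≈ 0.335.
p = a·p₁ + b·p₂ ≈ (0.646, -0.544, -0.536); φ = arcsin(p_z) ≈ -32.44°, λ = atan2(p_y, p_x) ≈ -40.10°.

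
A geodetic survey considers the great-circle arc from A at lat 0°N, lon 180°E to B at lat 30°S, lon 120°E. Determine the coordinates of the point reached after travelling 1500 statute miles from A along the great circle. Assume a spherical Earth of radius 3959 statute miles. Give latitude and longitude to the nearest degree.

≈ lat 12°S, lon 162°E

Write both endpoints as unit vectors p₁, p₂ with components (cos φ cos λ, cos φ sin λ, sin φ).
The central angle between the endpoints is δ = arccos(p₁·p₂) ≈ 1.123 rad (64.3°). The total great-circle distance is δ·R ≈ 1.123 × 3959 ≈ 4446 mi, so the target fraction is f = 1500/4446 ≈ 0.337.
Interpolate at f ≈ 0.337 with slerp weights a = sin((1−f)δ)/sin δ ≈ 0.751, b = sin(fδ)/sin δ ≈ 0.410.
p = a·p₁ + b·p₂ ≈ (-0.929, 0.308, -0.205); φ = arcsin(p_z) ≈ -11.84°, λ = atan2(p_y, p_x) ≈ 161.67°.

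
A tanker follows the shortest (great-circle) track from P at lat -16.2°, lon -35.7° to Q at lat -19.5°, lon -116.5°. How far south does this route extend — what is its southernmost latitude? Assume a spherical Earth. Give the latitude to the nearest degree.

≈ -23°

The great circle lies in the plane with unit normal n̂ = (p₁ × p₂)/|p₁ × p₂|.
Here n̂_z ≈ -0.920; the vertex latitude is φ_max = arccos|n̂_z| ≈ 23.1°.
Check via Clairaut: cos φ_max = |cos φ₁| · sin C = cos(16.2°)·sin(106.7°) ≈ 0.920, again giving ≈ 23.1°.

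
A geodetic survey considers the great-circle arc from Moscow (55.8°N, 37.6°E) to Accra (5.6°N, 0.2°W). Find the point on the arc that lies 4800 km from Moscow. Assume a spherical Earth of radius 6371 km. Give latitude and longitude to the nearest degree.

The haversine formula gives a central angle δ ≈ 1.021 rad (58.5°) between the endpoints. The total great-circle distance is δ·R ≈ 1.021 × 6371 ≈ 6503 km, so the target fraction is f = 4800/6503 ≈ 0.738.
Interpolate at f ≈ 0.738 with slerp weights a = sin((1−f)δ)/sin δ ≈ 0.310, b = sin(fδ)/sin δ ≈ 0.802.
p = a·p₁ + b·p₂ ≈ (0.937, 0.103, 0.335); φ = arcsin(p_z) ≈ 19.55°, λ = atan2(p_y, p_x) ≈ 6.30°.

≈ 20°N, 6°E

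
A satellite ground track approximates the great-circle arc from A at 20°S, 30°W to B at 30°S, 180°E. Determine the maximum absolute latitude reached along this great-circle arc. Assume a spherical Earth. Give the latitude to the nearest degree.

≈ 61°S

The great circle lies in the plane with unit normal n̂ = (p₁ × p₂)/|p₁ × p₂|.
Here n̂_z ≈ -0.481; the vertex latitude is φ_max = arccos|n̂_z| ≈ 61.2°.
Check via Clairaut: cos φ_max = |cos φ₁| · sin C = cos(20.0°)·sin(149.2°) ≈ 0.481, again giving ≈ 61.2°.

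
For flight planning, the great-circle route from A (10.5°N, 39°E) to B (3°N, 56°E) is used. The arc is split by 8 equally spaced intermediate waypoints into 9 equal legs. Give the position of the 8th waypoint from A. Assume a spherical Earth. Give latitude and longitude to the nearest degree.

The haversine formula gives a central angle δ ≈ 0.322 rad (18.5°) between the endpoints.
Interpolate at f = 8/9 with slerp weights a = sin((1−f)δ)/sin δ ≈ 0.113, b = sin(fδ)/sin δ ≈ 0.892.
p = a·p₁ + b·p₂ ≈ (0.585, 0.809, 0.067); φ = arcsin(p_z) ≈ 3.86°, λ = atan2(p_y, p_x) ≈ 54.13°.

≈ (4°N, 54°E)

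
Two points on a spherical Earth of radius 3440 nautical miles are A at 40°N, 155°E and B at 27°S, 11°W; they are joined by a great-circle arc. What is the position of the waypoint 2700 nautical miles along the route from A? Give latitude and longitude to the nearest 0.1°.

From cos δ = sin φ₁ sin φ₂ + cos φ₁ cos φ₂ cos Δλ, the central angle is δ ≈ 2.837 rad (162.6°). The total great-circle distance is δ·R ≈ 2.837 × 3440 ≈ 9761 nmi, so the target fraction is f = 2700/9761 ≈ 0.277.
Interpolate at f ≈ 0.277 with slerp weights a = sin((1−f)δ)/sin δ ≈ 2.959, b = sin(fδ)/sin δ ≈ 2.360.
p = a·p₁ + b·p₂ ≈ (0.010, 0.557, 0.831); φ = arcsin(p_z) ≈ 56.16°, λ = atan2(p_y, p_x) ≈ 89.01°.

≈ 56.2°N, 89.0°E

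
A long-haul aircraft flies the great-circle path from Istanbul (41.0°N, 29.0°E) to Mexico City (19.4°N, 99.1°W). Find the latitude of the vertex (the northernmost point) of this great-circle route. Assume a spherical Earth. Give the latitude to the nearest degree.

The great circle lies in the plane with unit normal n̂ = (p₁ × p₂)/|p₁ × p₂|.
Here n̂_z ≈ -0.574; the vertex latitude is φ_max = arccos|n̂_z| ≈ 54.9°.
Check via Clairaut: cos φ_max = |cos φ₁| · sin C = cos(41.0°)·sin(49.6°) ≈ 0.574, again giving ≈ 54.9°.

≈ 55°N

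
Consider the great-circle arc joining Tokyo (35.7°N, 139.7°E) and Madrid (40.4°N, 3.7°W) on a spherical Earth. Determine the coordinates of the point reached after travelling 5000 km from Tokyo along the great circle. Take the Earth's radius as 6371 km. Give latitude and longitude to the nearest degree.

≈ 67°N, 82°E

From cos δ = sin φ₁ sin φ₂ + cos φ₁ cos φ₂ cos Δλ, the central angle is δ ≈ 1.689 rad (96.8°). The total great-circle distance is δ·R ≈ 1.689 × 6371 ≈ 10763 km, so the target fraction is f = 5000/10763 ≈ 0.465.
Interpolate at f ≈ 0.465 with slerp weights a = sin((1−f)δ)/sin δ ≈ 0.792, b = sin(fδ)/sin δ ≈ 0.712.
p = a·p₁ + b·p₂ ≈ (0.051, 0.381, 0.923); φ = arcsin(p_z) ≈ 67.41°, λ = atan2(p_y, p_x) ≈ 82.45°.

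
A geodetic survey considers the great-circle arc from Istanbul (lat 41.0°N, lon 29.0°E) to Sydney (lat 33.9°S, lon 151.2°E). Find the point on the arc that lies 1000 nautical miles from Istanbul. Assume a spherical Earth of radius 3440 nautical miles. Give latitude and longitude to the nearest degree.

Convert each endpoint to a unit vector on the sphere (x = cos φ cos λ, y = cos φ sin λ, z = sin φ).
The central angle between the endpoints is δ = arccos(p₁·p₂) ≈ 2.346 rad (134.4°). The total great-circle distance is δ·R ≈ 2.346 × 3440 ≈ 8070 nmi, so the target fraction is f = 1000/8070 ≈ 0.124.
Interpolate at f ≈ 0.124 with slerp weights a = sin((1−f)δ)/sin δ ≈ 1.239, b = sin(fδ)/sin δ ≈ 0.401.
p = a·p₁ + b·p₂ ≈ (0.526, 0.614, 0.589); φ = arcsin(p_z) ≈ 36.08°, λ = atan2(p_y, p_x) ≈ 49.41°.

≈ lat 36°N, lon 49°E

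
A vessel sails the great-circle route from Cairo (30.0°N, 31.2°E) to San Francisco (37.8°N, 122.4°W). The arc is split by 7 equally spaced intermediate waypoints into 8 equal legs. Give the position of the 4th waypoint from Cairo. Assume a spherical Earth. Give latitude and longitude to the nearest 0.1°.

≈ 70.9°N, 34.5°W

Write both endpoints as unit vectors p₁, p₂ with components (cos φ cos λ, cos φ sin λ, sin φ).
The central angle between the endpoints is δ = arccos(p₁·p₂) ≈ 1.882 rad (107.8°).
Interpolate at f = 4/8 with slerp weights a = sin((1−f)δ)/sin δ ≈ 0.849, b = sin(fδ)/sin δ ≈ 0.849.
p = a·p₁ + b·p₂ ≈ (0.269, -0.186, 0.945); φ = arcsin(p_z) ≈ 70.90°, λ = atan2(p_y, p_x) ≈ -34.55°.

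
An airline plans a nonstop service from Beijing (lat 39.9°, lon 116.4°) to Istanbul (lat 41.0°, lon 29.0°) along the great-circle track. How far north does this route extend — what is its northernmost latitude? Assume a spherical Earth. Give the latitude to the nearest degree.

The great circle lies in the plane with unit normal n̂ = (p₁ × p₂)/|p₁ × p₂|.
Here n̂_z ≈ -0.647; the vertex latitude is φ_max = arccos|n̂_z| ≈ 49.7°.

≈ 50°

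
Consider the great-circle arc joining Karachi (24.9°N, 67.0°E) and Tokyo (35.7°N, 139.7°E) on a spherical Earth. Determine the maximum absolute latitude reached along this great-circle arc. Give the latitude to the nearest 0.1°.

The great circle lies in the plane with unit normal n̂ = (p₁ × p₂)/|p₁ × p₂|.
Here n̂_z ≈ +0.794; the vertex latitude is φ_max = arccos|n̂_z| ≈ 37.4°.
Check via Clairaut: cos φ_max = |cos φ₁| · sin C = cos(24.9°)·sin(61.1°) ≈ 0.794, again giving ≈ 37.4°.

≈ 37.4°N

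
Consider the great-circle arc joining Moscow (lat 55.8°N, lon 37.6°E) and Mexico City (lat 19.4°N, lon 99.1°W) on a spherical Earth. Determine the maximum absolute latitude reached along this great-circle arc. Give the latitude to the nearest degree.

The great circle lies in the plane with unit normal n̂ = (p₁ × p₂)/|p₁ × p₂|.
Here n̂_z ≈ -0.366; the vertex latitude is φ_max = arccos|n̂_z| ≈ 68.5°.
Check via Clairaut: cos φ_max = |cos φ₁| · sin C = cos(55.8°)·sin(40.6°) ≈ 0.366, again giving ≈ 68.5°.

≈ 69°N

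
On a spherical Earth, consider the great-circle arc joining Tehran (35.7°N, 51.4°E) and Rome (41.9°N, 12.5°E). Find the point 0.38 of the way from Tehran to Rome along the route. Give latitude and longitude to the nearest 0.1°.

Convert each endpoint to a unit vector on the sphere (x = cos φ cos λ, y = cos φ sin λ, z = sin φ).
The central angle between the endpoints is δ = arccos(p₁·p₂) ≈ 0.535 rad (30.7°).
Interpolate at f = 0.38 with slerp weights a = sin((1−f)δ)/sin δ ≈ 0.639, b = sin(fδ)/sin δ ≈ 0.396.
p = a·p₁ + b·p₂ ≈ (0.611, 0.469, 0.637); φ = arcsin(p_z) ≈ 39.58°, λ = atan2(p_y, p_x) ≈ 37.50°.

≈ (39.6°N, 37.5°E)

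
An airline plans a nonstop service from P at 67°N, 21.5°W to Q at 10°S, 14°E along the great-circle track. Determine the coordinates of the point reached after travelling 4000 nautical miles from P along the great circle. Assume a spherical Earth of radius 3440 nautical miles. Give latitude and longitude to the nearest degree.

From cos δ = sin φ₁ sin φ₂ + cos φ₁ cos φ₂ cos Δλ, the central angle is δ ≈ 1.417 rad (81.2°). The total great-circle distance is δ·R ≈ 1.417 × 3440 ≈ 4874 nmi, so the target fraction is f = 4000/4874 ≈ 0.821.
Interpolate at f ≈ 0.821 with slerp weights a = sin((1−f)δ)/sin δ ≈ 0.254, b = sin(fδ)/sin δ ≈ 0.929.
p = a·p₁ + b·p₂ ≈ (0.980, 0.185, 0.073); φ = arcsin(p_z) ≈ 4.17°, λ = atan2(p_y, p_x) ≈ 10.68°.

≈ 4°N, 11°E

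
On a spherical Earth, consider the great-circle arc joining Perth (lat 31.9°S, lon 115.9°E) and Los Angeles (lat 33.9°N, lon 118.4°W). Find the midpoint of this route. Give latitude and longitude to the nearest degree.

The haversine formula gives a central angle δ ≈ 2.355 rad (134.9°) between the endpoints.
Interpolate at f = 1/2 with slerp weights a = sin((1−f)δ)/sin δ ≈ 1.304, b = sin(fδ)/sin δ ≈ 1.304.
p = a·p₁ + b·p₂ ≈ (-0.998, 0.044, 0.038); φ = arcsin(p_z) ≈ 2.19°, λ = atan2(p_y, p_x) ≈ 177.49°.

≈ lat 2°N, lon 177°E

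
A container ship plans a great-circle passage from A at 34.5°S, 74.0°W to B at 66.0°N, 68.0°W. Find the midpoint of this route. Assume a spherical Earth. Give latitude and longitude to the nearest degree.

≈ 16°N, 72°W

Convert each endpoint to a unit vector on the sphere (x = cos φ cos λ, y = cos φ sin λ, z = sin φ).
The central angle between the endpoints is δ = arccos(p₁·p₂) ≈ 1.756 rad (100.6°).
Interpolate at f = 1/2 with slerp weights a = sin((1−f)δ)/sin δ ≈ 0.783, b = sin(fδ)/sin δ ≈ 0.783.
p = a·p₁ + b·p₂ ≈ (0.297, -0.915, 0.272); φ = arcsin(p_z) ≈ 15.77°, λ = atan2(p_y, p_x) ≈ -72.02°.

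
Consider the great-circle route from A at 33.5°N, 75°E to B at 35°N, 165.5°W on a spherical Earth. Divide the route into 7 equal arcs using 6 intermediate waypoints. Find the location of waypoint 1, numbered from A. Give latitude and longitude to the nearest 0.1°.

Write both endpoints as unit vectors p₁, p₂ with components (cos φ cos λ, cos φ sin λ, sin φ).
The central angle between the endpoints is δ = arccos(p₁·p₂) ≈ 1.591 rad (91.1°).
Interpolate at f = 1/7 with slerp weights a = sin((1−f)δ)/sin δ ≈ 0.979, b = sin(fδ)/sin δ ≈ 0.225.
p = a·p₁ + b·p₂ ≈ (0.033, 0.742, 0.669); φ = arcsin(p_z) ≈ 42.02°, λ = atan2(p_y, p_x) ≈ 87.49°.

≈ 42.0°N, 87.5°E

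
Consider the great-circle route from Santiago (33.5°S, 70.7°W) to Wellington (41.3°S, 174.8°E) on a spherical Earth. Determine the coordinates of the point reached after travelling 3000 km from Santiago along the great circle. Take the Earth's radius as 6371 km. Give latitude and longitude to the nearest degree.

≈ 50°S, 100°W

Convert each endpoint to a unit vector on the sphere (x = cos φ cos λ, y = cos φ sin λ, z = sin φ).
The central angle between the endpoints is δ = arccos(p₁·p₂) ≈ 1.466 rad (84.0°). The total great-circle distance is δ·R ≈ 1.466 × 6371 ≈ 9341 km, so the target fraction is f = 3000/9341 ≈ 0.321.
Interpolate at f ≈ 0.321 with slerp weights a = sin((1−f)δ)/sin δ ≈ 0.844, b = sin(fδ)/sin δ ≈ 0.456.
p = a·p₁ + b·p₂ ≈ (-0.109, -0.633, -0.767); φ = arcsin(p_z) ≈ -50.05°, λ = atan2(p_y, p_x) ≈ -99.76°.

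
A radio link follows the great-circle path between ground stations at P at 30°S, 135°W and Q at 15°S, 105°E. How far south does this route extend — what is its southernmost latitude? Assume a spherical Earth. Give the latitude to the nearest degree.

≈ 41°S

The great circle lies in the plane with unit normal n̂ = (p₁ × p₂)/|p₁ × p₂|.
Here n̂_z ≈ -0.757; the vertex latitude is φ_max = arccos|n̂_z| ≈ 40.8°.
Check via Clairaut: cos φ_max = |cos φ₁| · sin C = cos(30.0°)·sin(119.1°) ≈ 0.757, again giving ≈ 40.8°.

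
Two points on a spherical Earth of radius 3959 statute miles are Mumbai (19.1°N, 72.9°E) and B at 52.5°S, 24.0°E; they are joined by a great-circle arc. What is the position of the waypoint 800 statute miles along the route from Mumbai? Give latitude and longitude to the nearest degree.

≈ 9°N, 68°E

Write both endpoints as unit vectors p₁, p₂ with components (cos φ cos λ, cos φ sin λ, sin φ).
The central angle between the endpoints is δ = arccos(p₁·p₂) ≈ 1.452 rad (83.2°). The total great-circle distance is δ·R ≈ 1.452 × 3959 ≈ 5748 mi, so the target fraction is f = 800/5748 ≈ 0.139.
Interpolate at f ≈ 0.139 with slerp weights a = sin((1−f)δ)/sin δ ≈ 0.956, b = sin(fδ)/sin δ ≈ 0.202.
p = a·p₁ + b·p₂ ≈ (0.378, 0.913, 0.152); φ = arcsin(p_z) ≈ 8.76°, λ = atan2(p_y, p_x) ≈ 67.52°.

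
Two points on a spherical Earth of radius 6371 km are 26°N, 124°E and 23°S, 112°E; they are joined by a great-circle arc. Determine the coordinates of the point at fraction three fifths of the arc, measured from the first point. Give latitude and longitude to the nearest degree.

Write both endpoints as unit vectors p₁, p₂ with components (cos φ cos λ, cos φ sin λ, sin φ).
The central angle between the endpoints is δ = arccos(p₁·p₂) ≈ 0.879 rad (50.4°).
Interpolate at f = 3/5 with slerp weights a = sin((1−f)δ)/sin δ ≈ 0.447, b = sin(fδ)/sin δ ≈ 0.654.
p = a·p₁ + b·p₂ ≈ (-0.450, 0.891, -0.059); φ = arcsin(p_z) ≈ -3.40°, λ = atan2(p_y, p_x) ≈ 116.80°.

≈ 3°S, 117°E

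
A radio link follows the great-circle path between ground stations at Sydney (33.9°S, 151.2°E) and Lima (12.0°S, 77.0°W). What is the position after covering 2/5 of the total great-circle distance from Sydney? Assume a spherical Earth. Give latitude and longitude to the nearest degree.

Convert each endpoint to a unit vector on the sphere (x = cos φ cos λ, y = cos φ sin λ, z = sin φ).
The central angle between the endpoints is δ = arccos(p₁·p₂) ≈ 2.010 rad (115.2°).
Interpolate at f = 2/5 with slerp weights a = sin((1−f)δ)/sin δ ≈ 1.032, b = sin(fδ)/sin δ ≈ 0.796.
p = a·p₁ + b·p₂ ≈ (-0.576, -0.346, -0.741); φ = arcsin(p_z) ≈ -47.82°, λ = atan2(p_y, p_x) ≈ -149.02°.

≈ 48°S, 149°W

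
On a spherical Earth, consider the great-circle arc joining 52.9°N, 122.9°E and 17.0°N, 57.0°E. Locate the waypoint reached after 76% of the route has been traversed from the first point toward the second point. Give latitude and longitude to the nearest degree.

≈ 28°N, 67°E

Write both endpoints as unit vectors p₁, p₂ with components (cos φ cos λ, cos φ sin λ, sin φ).
The central angle between the endpoints is δ = arccos(p₁·p₂) ≈ 1.083 rad (62.0°).
Interpolate at f = 0.76 with slerp weights a = sin((1−f)δ)/sin δ ≈ 0.291, b = sin(fδ)/sin δ ≈ 0.830.
p = a·p₁ + b·p₂ ≈ (0.337, 0.813, 0.475); φ = arcsin(p_z) ≈ 28.34°, λ = atan2(p_y, p_x) ≈ 67.49°.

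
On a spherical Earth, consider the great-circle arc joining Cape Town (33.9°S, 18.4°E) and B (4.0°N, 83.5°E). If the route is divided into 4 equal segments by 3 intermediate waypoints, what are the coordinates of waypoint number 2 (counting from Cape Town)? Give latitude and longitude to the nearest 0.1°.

≈ (17.5°S, 54.3°E)

The haversine formula gives a central angle δ ≈ 1.256 rad (72.0°) between the endpoints.
Interpolate at f = 2/4 with slerp weights a = sin((1−f)δ)/sin δ ≈ 0.618, b = sin(fδ)/sin δ ≈ 0.618.
p = a·p₁ + b·p₂ ≈ (0.556, 0.774, -0.302); φ = arcsin(p_z) ≈ -17.55°, λ = atan2(p_y, p_x) ≈ 54.30°.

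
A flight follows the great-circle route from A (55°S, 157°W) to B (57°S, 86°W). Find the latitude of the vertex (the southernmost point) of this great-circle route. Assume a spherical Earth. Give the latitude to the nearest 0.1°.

≈ 61.3°S

The great circle lies in the plane with unit normal n̂ = (p₁ × p₂)/|p₁ × p₂|.
Here n̂_z ≈ +0.480; the vertex latitude is φ_max = arccos|n̂_z| ≈ 61.3°.
Check via Clairaut: cos φ_max = |cos φ₁| · sin C = cos(55.0°)·sin(123.1°) ≈ 0.480, again giving ≈ 61.3°.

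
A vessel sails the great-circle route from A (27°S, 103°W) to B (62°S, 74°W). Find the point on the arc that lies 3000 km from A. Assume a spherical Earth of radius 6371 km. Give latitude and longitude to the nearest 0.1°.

Convert each endpoint to a unit vector on the sphere (x = cos φ cos λ, y = cos φ sin λ, z = sin φ).
The central angle between the endpoints is δ = arccos(p₁·p₂) ≈ 0.697 rad (39.9°). The total great-circle distance is δ·R ≈ 0.697 × 6371 ≈ 4441 km, so the target fraction is f = 3000/4441 ≈ 0.675.
Interpolate at f ≈ 0.675 with slerp weights a = sin((1−f)δ)/sin δ ≈ 0.349, b = sin(fδ)/sin δ ≈ 0.707.
p = a·p₁ + b·p₂ ≈ (0.021, -0.622, -0.783); φ = arcsin(p_z) ≈ -51.49°, λ = atan2(p_y, p_x) ≈ -88.03°.

≈ (51.5°S, 88.0°W)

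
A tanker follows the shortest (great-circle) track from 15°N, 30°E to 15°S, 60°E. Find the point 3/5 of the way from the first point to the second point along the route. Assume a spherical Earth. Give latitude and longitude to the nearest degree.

The haversine formula gives a central angle δ ≈ 0.736 rad (42.2°) between the endpoints.
Interpolate at f = 3/5 with slerp weights a = sin((1−f)δ)/sin δ ≈ 0.432, b = sin(fδ)/sin δ ≈ 0.637.
p = a·p₁ + b·p₂ ≈ (0.669, 0.741, -0.053); φ = arcsin(p_z) ≈ -3.03°, λ = atan2(p_y, p_x) ≈ 47.93°.

≈ 3°S, 48°E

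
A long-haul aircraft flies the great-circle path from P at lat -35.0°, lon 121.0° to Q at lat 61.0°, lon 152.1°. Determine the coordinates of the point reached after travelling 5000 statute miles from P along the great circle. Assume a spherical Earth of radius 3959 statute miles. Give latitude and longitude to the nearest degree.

≈ lat 36°, lon 138°

Convert each endpoint to a unit vector on the sphere (x = cos φ cos λ, y = cos φ sin λ, z = sin φ).
The central angle between the endpoints is δ = arccos(p₁·p₂) ≈ 1.733 rad (99.3°). The total great-circle distance is δ·R ≈ 1.733 × 3959 ≈ 6861 mi, so the target fraction is f = 5000/6861 ≈ 0.729.
Interpolate at f ≈ 0.729 with slerp weights a = sin((1−f)δ)/sin δ ≈ 0.459, b = sin(fδ)/sin δ ≈ 0.966.
p = a·p₁ + b·p₂ ≈ (-0.607, 0.541, 0.581); φ = arcsin(p_z) ≈ 35.54°, λ = atan2(p_y, p_x) ≈ 138.29°.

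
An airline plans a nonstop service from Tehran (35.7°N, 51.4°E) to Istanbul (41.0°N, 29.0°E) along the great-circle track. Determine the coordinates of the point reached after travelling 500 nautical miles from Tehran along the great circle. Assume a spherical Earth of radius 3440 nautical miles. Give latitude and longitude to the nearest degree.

Convert each endpoint to a unit vector on the sphere (x = cos φ cos λ, y = cos φ sin λ, z = sin φ).
The central angle between the endpoints is δ = arccos(p₁·p₂) ≈ 0.319 rad (18.3°). The total great-circle distance is δ·R ≈ 0.319 × 3440 ≈ 1098 nmi, so the target fraction is f = 500/1098 ≈ 0.455.
Interpolate at f ≈ 0.455 with slerp weights a = sin((1−f)δ)/sin δ ≈ 0.551, b = sin(fδ)/sin δ ≈ 0.462.
p = a·p₁ + b·p₂ ≈ (0.584, 0.519, 0.624); φ = arcsin(p_z) ≈ 38.64°, λ = atan2(p_y, p_x) ≈ 41.62°.

≈ 39°N, 42°E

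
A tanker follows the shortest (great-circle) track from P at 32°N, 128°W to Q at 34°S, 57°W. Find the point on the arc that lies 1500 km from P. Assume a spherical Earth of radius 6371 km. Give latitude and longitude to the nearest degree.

Write both endpoints as unit vectors p₁, p₂ with components (cos φ cos λ, cos φ sin λ, sin φ).
The central angle between the endpoints is δ = arccos(p₁·p₂) ≈ 1.638 rad (93.9°). The total great-circle distance is δ·R ≈ 1.638 × 6371 ≈ 10437 km, so the target fraction is f = 1500/10437 ≈ 0.144.
Interpolate at f ≈ 0.144 with slerp weights a = sin((1−f)δ)/sin δ ≈ 0.988, b = sin(fδ)/sin δ ≈ 0.234.
p = a·p₁ + b·p₂ ≈ (-0.410, -0.823, 0.393); φ = arcsin(p_z) ≈ 23.14°, λ = atan2(p_y, p_x) ≈ -116.50°.

≈ 23°N, 117°W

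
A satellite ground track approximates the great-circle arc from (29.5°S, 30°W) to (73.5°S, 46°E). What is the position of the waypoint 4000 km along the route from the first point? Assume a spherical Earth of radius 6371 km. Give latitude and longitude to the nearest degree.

≈ (62°S, 6°W)

Convert each endpoint to a unit vector on the sphere (x = cos φ cos λ, y = cos φ sin λ, z = sin φ).
The central angle between the endpoints is δ = arccos(p₁·p₂) ≈ 1.010 rad (57.9°). The total great-circle distance is δ·R ≈ 1.010 × 6371 ≈ 6434 km, so the target fraction is f = 4000/6434 ≈ 0.622.
Interpolate at f ≈ 0.622 with slerp weights a = sin((1−f)δ)/sin δ ≈ 0.440, b = sin(fδ)/sin δ ≈ 0.694.
p = a·p₁ + b·p₂ ≈ (0.469, -0.050, -0.882); φ = arcsin(p_z) ≈ -61.88°, λ = atan2(p_y, p_x) ≈ -6.07°.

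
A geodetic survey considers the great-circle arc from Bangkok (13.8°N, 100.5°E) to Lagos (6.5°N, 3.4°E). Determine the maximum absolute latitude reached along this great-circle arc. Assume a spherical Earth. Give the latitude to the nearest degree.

The great circle lies in the plane with unit normal n̂ = (p₁ × p₂)/|p₁ × p₂|.
Here n̂_z ≈ -0.962; the vertex latitude is φ_max = arccos|n̂_z| ≈ 15.9°.
Check via Clairaut: cos φ_max = |cos φ₁| · sin C = cos(13.8°)·sin(82.0°) ≈ 0.962, again giving ≈ 15.9°.

≈ 16°N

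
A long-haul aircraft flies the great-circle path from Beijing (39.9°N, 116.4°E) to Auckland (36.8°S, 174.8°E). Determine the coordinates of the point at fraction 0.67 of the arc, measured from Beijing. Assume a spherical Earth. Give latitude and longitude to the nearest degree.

≈ 12°S, 155°E

Write both endpoints as unit vectors p₁, p₂ with components (cos φ cos λ, cos φ sin λ, sin φ).
The central angle between the endpoints is δ = arccos(p₁·p₂) ≈ 1.633 rad (93.6°).
Interpolate at f = 0.67 with slerp weights a = sin((1−f)δ)/sin δ ≈ 0.514, b = sin(fδ)/sin δ ≈ 0.890.
p = a·p₁ + b·p₂ ≈ (-0.885, 0.418, -0.203); φ = arcsin(p_z) ≈ -11.74°, λ = atan2(p_y, p_x) ≈ 154.73°.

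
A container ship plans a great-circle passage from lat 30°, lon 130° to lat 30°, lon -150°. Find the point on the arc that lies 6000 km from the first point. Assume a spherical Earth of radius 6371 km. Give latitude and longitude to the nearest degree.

Convert each endpoint to a unit vector on the sphere (x = cos φ cos λ, y = cos φ sin λ, z = sin φ).
The central angle between the endpoints is δ = arccos(p₁·p₂) ≈ 1.181 rad (67.7°). The total great-circle distance is δ·R ≈ 1.181 × 6371 ≈ 7523 km, so the target fraction is f = 6000/7523 ≈ 0.798.
Interpolate at f ≈ 0.798 with slerp weights a = sin((1−f)δ)/sin δ ≈ 0.256, b = sin(fδ)/sin δ ≈ 0.874.
p = a·p₁ + b·p₂ ≈ (-0.798, -0.209, 0.565); φ = arcsin(p_z) ≈ 34.41°, λ = atan2(p_y, p_x) ≈ -165.34°.

≈ lat 34°, lon -165°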